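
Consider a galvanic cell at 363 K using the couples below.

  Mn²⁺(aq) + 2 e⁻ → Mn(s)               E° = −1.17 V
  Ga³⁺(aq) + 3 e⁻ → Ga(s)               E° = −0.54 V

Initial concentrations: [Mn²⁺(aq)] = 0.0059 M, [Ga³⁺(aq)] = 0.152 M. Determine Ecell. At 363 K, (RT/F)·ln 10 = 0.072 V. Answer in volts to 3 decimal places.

Since E°(Ga³⁺/Ga) > E°(Mn²⁺/Mn), Ga³⁺/Ga serves as the cathode.
The standard potential is −0.54 − (−1.17) = +0.63 V and the balanced reaction transfers n = 6 electrons.
For the overall reaction 2 Ga³⁺(aq) + 3 Mn(s) → 2 Ga(s) + 3 Mn²⁺(aq), Q = [Mn²⁺(aq)]^3 / [Ga³⁺(aq)]^2 = 8.89×10^−6, giving log Q = −5.051.
Applying E = E° − (RT ln10/nF)·log Q gives +0.63 − (0.072/6)(−5.051) = +0.691 V.

+0.691 V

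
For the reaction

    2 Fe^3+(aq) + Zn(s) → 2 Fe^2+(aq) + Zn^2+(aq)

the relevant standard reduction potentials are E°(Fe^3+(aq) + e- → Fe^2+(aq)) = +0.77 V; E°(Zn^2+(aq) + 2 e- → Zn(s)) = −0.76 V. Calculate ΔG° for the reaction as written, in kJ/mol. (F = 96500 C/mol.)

In the reaction as written Fe^3+(aq) is reduced, so the Fe³⁺/Fe²⁺ couple is the cathode and Zn²⁺/Zn is the anode.
E°cell = +0.77 − (−0.76) = +1.53 V; balancing electrons gives n = 2.
ΔG° = −nFE°cell = −(2)(96500)(+1.53) J/mol = −295 kJ/mol.

−295 kJ/mol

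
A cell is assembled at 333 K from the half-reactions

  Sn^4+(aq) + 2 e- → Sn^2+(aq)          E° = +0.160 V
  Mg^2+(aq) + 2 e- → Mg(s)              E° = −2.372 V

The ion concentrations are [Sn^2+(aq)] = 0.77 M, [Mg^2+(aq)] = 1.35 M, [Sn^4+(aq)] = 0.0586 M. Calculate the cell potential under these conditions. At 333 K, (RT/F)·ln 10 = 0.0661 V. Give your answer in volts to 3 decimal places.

Sn⁴⁺/Sn²⁺ is reduced (cathode, E° = +0.160 V) and Mg²⁺/Mg is oxidized (anode).
E°cell = E°cat − E°an = +0.160 − (−2.372) = +2.532 V; n = 2.
The balanced reaction is Sn^4+(aq) + Mg(s) → Sn^2+(aq) + Mg^2+(aq), so Q = ([Sn^2+(aq)]·[Mg^2+(aq)]) / [Sn^4+(aq)] = 17.7 and log Q = 1.249.
By the Nernst equation, E = +2.532 − (0.0661/2)·(1.249) = +2.491 V.

+2.491 V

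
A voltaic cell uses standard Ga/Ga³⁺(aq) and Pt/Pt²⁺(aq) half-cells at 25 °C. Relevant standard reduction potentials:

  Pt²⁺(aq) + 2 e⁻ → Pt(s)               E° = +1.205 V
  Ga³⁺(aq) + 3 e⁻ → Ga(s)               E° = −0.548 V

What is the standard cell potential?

+1.753 V

The Pt²⁺/Pt couple has the higher E°, so Pt ion is reduced (cathode) and Ga is oxidized (anode).
E°cell = E°(cathode) − E°(anode) = +1.205 − (−0.548) = +1.753 V.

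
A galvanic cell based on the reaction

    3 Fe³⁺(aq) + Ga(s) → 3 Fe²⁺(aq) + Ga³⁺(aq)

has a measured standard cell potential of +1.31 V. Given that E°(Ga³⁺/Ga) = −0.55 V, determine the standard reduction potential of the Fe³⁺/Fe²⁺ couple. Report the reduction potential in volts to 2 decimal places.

+0.76 V

In the reaction as written the Fe³⁺/Fe²⁺ couple is reduced (cathode) and Ga³⁺/Ga is oxidized (anode), so E°cell = E°(Fe³⁺/Fe²⁺) − E°(Ga³⁺/Ga).
E°(Fe³⁺/Fe²⁺) = E°cell + E°(anode) = +1.31 + (−0.55) = +0.76 V.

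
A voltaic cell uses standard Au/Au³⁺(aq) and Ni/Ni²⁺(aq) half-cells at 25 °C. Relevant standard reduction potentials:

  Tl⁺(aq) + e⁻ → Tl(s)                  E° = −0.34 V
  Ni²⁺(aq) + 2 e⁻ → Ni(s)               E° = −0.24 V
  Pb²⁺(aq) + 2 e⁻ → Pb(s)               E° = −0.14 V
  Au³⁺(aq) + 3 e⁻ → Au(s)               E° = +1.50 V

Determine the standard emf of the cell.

+1.74 V

Of the two couples in this cell, the one with the more positive reduction potential is reduced at the cathode: here that is Au³⁺/Au (+1.50 V); Ni²⁺/Ni (−0.24 V) is the anode.
E°cell = E°(cathode) − E°(anode) = +1.50 − (−0.24) = +1.74 V.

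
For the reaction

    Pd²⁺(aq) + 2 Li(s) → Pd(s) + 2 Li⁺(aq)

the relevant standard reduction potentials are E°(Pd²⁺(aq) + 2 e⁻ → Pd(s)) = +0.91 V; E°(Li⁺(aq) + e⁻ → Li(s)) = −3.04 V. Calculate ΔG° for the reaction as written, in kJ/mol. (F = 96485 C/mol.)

In the reaction as written Pd²⁺(aq) is reduced, so the Pd²⁺/Pd couple is the cathode and Li⁺/Li is the anode.
E°cell = +0.91 − (−3.04) = +3.95 V; balancing electrons gives n = 2.
ΔG° = −nFE°cell = −(2)(96485)(+3.95) J/mol = −762 kJ/mol.

−762 kJ/mol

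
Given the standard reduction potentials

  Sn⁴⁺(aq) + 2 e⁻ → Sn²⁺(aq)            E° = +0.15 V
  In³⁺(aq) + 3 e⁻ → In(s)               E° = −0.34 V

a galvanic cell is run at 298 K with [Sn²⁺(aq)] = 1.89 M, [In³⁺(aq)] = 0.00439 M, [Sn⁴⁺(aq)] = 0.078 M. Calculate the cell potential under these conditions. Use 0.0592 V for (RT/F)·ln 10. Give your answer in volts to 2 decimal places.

+0.50 V

Since E°(Sn⁴⁺/Sn²⁺) > E°(In³⁺/In), Sn⁴⁺/Sn²⁺ serves as the cathode.
The standard potential is +0.15 − (−0.34) = +0.49 V and the balanced reaction transfers n = 6 electrons.
For the overall reaction 3 Sn⁴⁺(aq) + 2 In(s) → 3 Sn²⁺(aq) + 2 In³⁺(aq), Q = ([Sn²⁺(aq)]^3·[In³⁺(aq)]^2) / [Sn⁴⁺(aq)]^3 = 0.274, giving log Q = −0.562.
Applying E = E° − (RT ln10/nF)·log Q gives +0.49 − (0.0592/6)(−0.562) = +0.50 V.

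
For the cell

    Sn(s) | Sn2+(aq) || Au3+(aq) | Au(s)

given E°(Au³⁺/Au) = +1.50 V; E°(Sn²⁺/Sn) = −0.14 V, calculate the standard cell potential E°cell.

+1.64 V

By convention the left-hand electrode in cell notation is the anode (oxidation) and the right-hand electrode is the cathode (reduction).
E°cell = E°(right) − E°(left) = +1.50 − (−0.14) = +1.64 V.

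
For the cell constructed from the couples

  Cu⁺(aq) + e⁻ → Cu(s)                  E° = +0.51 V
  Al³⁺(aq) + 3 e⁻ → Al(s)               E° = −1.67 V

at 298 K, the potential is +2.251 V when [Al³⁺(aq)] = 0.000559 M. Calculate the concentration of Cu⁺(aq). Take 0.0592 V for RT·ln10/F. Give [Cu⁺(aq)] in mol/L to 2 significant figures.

1.3 M

Cu⁺/Cu is the cathode (higher E°); E°cell = +0.51 − (−1.67) = +2.18 V with n = 3.
Since E = E° − (0.0592/n)·log Q, log Q = n(E° − E)/0.0592 = −3.598.
Balancing electrons gives 3 Cu⁺(aq) + Al(s) → 3 Cu(s) + Al³⁺(aq); thus Q = [Al³⁺(aq)] / [Cu⁺(aq)]^3.
Isolating [Cu⁺(aq)] in Q = 10^{−3.598} yields log [Cu⁺(aq)] = 0.115, i.e. 1.3 M.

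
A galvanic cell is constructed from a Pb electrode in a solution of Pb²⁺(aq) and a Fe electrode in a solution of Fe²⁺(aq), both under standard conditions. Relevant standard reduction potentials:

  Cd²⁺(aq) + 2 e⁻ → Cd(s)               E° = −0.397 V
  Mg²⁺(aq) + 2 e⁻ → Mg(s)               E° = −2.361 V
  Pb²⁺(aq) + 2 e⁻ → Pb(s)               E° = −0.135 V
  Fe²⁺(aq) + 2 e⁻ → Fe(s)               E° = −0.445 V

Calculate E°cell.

Of the two couples in this cell, the one with the more positive reduction potential is reduced at the cathode: here that is Pb²⁺/Pb (−0.135 V); Fe²⁺/Fe (−0.445 V) is the anode.
E°cell = E°(cathode) − E°(anode) = −0.135 − (−0.445) = +0.310 V.

+0.310 V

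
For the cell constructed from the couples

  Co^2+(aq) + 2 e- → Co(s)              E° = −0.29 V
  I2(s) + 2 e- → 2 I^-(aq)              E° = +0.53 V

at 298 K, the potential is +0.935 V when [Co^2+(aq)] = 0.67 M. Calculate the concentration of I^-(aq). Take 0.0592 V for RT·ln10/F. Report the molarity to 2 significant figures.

I₂/I⁻ is the cathode (higher E°); E°cell = +0.53 − (−0.29) = +0.82 V with n = 2.
Since E = E° − (0.0592/n)·log Q, log Q = n(E° − E)/0.0592 = −3.885.
The balanced reaction is I2(s) + Co(s) → 2 I^-(aq) + Co^2+(aq), so Q = [I^-(aq)]^2·[Co^2+(aq)].
Substituting the known concentrations and solving, log [I^-(aq)] = −1.856 and [I^-(aq)] = 0.014 M.

0.014 M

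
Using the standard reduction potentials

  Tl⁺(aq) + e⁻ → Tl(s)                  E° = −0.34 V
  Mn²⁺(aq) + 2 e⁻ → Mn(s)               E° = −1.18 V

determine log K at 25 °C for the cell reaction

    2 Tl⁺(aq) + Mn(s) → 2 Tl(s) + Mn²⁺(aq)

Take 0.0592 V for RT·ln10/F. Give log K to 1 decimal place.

The Tl⁺/Tl couple is reduced (cathode); E°cell = −0.34 − (−1.18) = +0.84 V with n = 2.
At equilibrium E = 0, so log K = nE°cell / 0.0592 = (2)(+0.84) / 0.0592 = 28.4.

log K = 28.4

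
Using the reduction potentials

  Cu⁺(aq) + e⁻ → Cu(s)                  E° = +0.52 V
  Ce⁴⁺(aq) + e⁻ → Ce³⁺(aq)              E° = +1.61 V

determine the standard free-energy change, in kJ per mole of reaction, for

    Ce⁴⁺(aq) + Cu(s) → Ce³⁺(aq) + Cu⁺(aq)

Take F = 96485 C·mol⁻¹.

−105 kJ/mol

In the reaction as written Ce⁴⁺(aq) is reduced, so the Ce⁴⁺/Ce³⁺ couple is the cathode and Cu⁺/Cu is the anode.
E°cell = +1.61 − (+0.52) = +1.09 V; balancing electrons gives n = 1.
ΔG° = −nFE°cell = −(1)(96485)(+1.09) J/mol = −105 kJ/mol.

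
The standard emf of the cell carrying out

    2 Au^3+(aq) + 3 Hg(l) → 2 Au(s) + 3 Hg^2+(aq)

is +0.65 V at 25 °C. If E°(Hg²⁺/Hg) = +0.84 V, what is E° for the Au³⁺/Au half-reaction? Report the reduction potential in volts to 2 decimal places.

+1.49 V

In the reaction as written the Au³⁺/Au couple is reduced (cathode) and Hg²⁺/Hg is oxidized (anode), so E°cell = E°(Au³⁺/Au) − E°(Hg²⁺/Hg).
E°(Au³⁺/Au) = E°cell + E°(anode) = +0.65 + (+0.84) = +1.49 V.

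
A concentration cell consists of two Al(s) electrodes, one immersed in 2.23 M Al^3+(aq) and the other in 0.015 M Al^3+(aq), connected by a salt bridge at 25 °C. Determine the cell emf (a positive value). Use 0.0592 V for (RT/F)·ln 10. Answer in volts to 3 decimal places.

For a concentration cell E°cell = 0, since both electrodes use the same couple.
The compartment with the higher Al^3+(aq) concentration (2.23 M) acts as the cathode; ions are reduced there and produced at the dilute (0.015 M) anode.
With n = 3, Ecell = −(0.0592/3)·log([dilute]/[conc]) = −(0.0592/3)·log(0.015/2.23) = +0.043 V.

0.043 V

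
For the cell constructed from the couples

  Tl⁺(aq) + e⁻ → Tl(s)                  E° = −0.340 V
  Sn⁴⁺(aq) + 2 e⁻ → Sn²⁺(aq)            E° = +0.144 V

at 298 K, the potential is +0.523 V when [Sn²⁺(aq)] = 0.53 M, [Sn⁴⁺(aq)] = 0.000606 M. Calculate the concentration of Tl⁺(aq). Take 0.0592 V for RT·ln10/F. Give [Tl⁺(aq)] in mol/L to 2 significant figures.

0.0074 M

The Sn⁴⁺/Sn²⁺ couple has the larger reduction potential, so it is the cathode: E°cell = +0.144 − (−0.340) = +0.484 V and n = 2.
Rearranging E = E° − (0.0592/n)·log Q gives log Q = 2(+0.484 − (+0.523))/0.0592 = −1.318.
Balancing electrons gives Sn⁴⁺(aq) + 2 Tl(s) → Sn²⁺(aq) + 2 Tl⁺(aq); thus Q = ([Sn²⁺(aq)]·[Tl⁺(aq)]^2) / [Sn⁴⁺(aq)].
Isolating [Tl⁺(aq)] in Q = 10^{−1.318} yields log [Tl⁺(aq)] = −2.130, i.e. 0.0074 M.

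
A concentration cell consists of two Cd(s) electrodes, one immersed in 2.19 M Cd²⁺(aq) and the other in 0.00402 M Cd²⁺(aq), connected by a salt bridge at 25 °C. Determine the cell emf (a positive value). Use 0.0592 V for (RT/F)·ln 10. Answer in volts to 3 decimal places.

0.081 V

For a concentration cell E°cell = 0, since both electrodes use the same couple.
The compartment with the higher Cd²⁺(aq) concentration (2.19 M) acts as the cathode; ions are reduced there and produced at the dilute (0.00402 M) anode.
With n = 2, Ecell = −(0.0592/2)·log([dilute]/[conc]) = −(0.0592/2)·log(0.00402/2.19) = +0.081 V.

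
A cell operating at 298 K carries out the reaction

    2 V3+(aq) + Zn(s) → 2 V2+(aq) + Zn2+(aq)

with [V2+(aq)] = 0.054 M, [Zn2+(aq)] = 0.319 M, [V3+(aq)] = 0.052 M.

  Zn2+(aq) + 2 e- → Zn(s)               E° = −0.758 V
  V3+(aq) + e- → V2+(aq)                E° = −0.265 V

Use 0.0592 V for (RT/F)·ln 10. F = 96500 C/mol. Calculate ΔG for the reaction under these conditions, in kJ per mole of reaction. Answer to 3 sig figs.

E°cell = −0.265 − (−0.758) = +0.493 V; the balanced reaction transfers n = 2 electrons.
The reaction quotient is ([V2+(aq)]^2·[Zn2+(aq)]) / [V3+(aq)]^2 = 0.344; by Nernst, E = +0.493 − (0.0592/2)(−0.463) = +0.5067 V.
Finally ΔG = −nFE = −(2)(96500 C/mol)(+0.5067 V) = −97.8 kJ/mol.

−97.8 kJ/mol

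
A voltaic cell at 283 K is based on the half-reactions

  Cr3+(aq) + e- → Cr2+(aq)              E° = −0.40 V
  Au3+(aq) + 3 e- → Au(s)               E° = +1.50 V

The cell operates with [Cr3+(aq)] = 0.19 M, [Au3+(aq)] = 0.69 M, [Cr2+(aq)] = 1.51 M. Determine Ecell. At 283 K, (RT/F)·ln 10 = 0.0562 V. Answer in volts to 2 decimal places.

+1.95 V

The Au³⁺/Au couple has the more positive E°, so it is the cathode; Cr³⁺/Cr²⁺ is the anode.
The standard potential is +1.50 − (−0.40) = +1.90 V and the balanced reaction transfers n = 3 electrons.
Balancing gives Au3+(aq) + 3 Cr2+(aq) → Au(s) + 3 Cr3+(aq); hence Q = [Cr3+(aq)]^3 / ([Au3+(aq)]·[Cr2+(aq)]^3) = 0.00289 (log Q = −2.540).
E = E° − (0.0562/n)·log Q = +1.90 − (0.0562/3)(−2.540) = +1.95 V.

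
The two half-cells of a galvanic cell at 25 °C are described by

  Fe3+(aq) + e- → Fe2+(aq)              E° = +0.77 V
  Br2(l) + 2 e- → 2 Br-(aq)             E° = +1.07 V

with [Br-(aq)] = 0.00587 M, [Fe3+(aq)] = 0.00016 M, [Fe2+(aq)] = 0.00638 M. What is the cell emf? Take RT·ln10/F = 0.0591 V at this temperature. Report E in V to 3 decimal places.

The Br₂/Br⁻ couple has the more positive E°, so it is the cathode; Fe³⁺/Fe²⁺ is the anode.
E°cell = +1.07 − (+0.77) = +0.30 V, with n = 2 electrons transferred.
For the overall reaction Br2(l) + 2 Fe2+(aq) → 2 Br-(aq) + 2 Fe3+(aq), Q = ([Br-(aq)]^2·[Fe3+(aq)]^2) / [Fe2+(aq)]^2 = 2.17×10^−8, giving log Q = −7.664.
Applying E = E° − (RT ln10/nF)·log Q gives +0.30 − (0.0591/2)(−7.664) = +0.526 V.

+0.526 V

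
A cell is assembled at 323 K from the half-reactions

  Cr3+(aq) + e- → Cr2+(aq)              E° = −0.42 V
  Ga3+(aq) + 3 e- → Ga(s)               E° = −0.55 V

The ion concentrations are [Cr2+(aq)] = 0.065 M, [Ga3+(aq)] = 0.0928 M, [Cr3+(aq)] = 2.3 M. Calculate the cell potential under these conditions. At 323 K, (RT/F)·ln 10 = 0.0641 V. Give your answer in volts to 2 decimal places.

+0.25 V

Since E°(Cr³⁺/Cr²⁺) > E°(Ga³⁺/Ga), Cr³⁺/Cr²⁺ serves as the cathode.
E°cell = E°cat − E°an = −0.42 − (−0.55) = +0.13 V; n = 3.
Balancing gives 3 Cr3+(aq) + Ga(s) → 3 Cr2+(aq) + Ga3+(aq); hence Q = ([Cr2+(aq)]^3·[Ga3+(aq)]) / [Cr3+(aq)]^3 = 2.09×10^−6 (log Q = −5.679).
By the Nernst equation, E = +0.13 − (0.0641/3)·(−5.679) = +0.25 V.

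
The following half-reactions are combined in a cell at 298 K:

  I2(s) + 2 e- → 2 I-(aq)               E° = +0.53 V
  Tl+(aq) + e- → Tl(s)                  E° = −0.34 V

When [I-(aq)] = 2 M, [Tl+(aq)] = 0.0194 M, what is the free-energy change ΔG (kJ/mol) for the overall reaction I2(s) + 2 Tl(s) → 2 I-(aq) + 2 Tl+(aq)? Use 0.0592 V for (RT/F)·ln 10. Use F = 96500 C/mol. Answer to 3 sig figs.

−184 kJ/mol

E°cell = +0.53 − (−0.34) = +0.87 V; the balanced reaction transfers n = 2 electrons.
Q = [I-(aq)]^2·[Tl+(aq)]^2 = 0.00151, so log Q = −2.822 and E = +0.87 − (0.0592/2)(−2.822) = +0.9535 V.
ΔG = −nFE = −(2)(96500)(+0.9535) J/mol = −184 kJ/mol.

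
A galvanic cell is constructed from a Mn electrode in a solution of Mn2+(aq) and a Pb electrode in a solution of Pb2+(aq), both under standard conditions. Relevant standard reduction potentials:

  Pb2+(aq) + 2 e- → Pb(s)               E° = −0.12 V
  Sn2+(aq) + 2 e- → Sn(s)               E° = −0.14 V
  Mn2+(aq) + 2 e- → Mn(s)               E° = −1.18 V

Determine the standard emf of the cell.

The Pb²⁺/Pb couple has the higher E°, so Pb ion is reduced (cathode) and Mn is oxidized (anode).
E°cell = E°(cathode) − E°(anode) = −0.12 − (−1.18) = +1.06 V.

+1.06 V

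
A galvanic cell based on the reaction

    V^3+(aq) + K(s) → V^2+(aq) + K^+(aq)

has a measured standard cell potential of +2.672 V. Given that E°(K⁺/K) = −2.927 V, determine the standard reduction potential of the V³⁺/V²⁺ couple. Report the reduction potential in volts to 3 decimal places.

−0.255 V

In the reaction as written the V³⁺/V²⁺ couple is reduced (cathode) and K⁺/K is oxidized (anode), so E°cell = E°(V³⁺/V²⁺) − E°(K⁺/K).
E°(V³⁺/V²⁺) = E°cell + E°(anode) = +2.672 + (−2.927) = −0.255 V.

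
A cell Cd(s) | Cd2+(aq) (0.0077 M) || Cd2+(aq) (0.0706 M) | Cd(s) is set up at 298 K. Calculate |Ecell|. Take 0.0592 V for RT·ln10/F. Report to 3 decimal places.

0.028 V

For a concentration cell E°cell = 0, since both electrodes use the same couple.
The compartment with the higher Cd2+(aq) concentration (0.0706 M) acts as the cathode; ions are reduced there and produced at the dilute (0.0077 M) anode.
With n = 2, Ecell = −(0.0592/2)·log([dilute]/[conc]) = −(0.0592/2)·log(0.0077/0.0706) = +0.028 V.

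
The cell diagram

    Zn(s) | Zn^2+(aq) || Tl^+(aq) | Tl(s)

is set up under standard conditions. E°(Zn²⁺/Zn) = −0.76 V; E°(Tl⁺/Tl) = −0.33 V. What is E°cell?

+0.43 V

By convention the left-hand electrode in cell notation is the anode (oxidation) and the right-hand electrode is the cathode (reduction).
E°cell = E°(right) − E°(left) = −0.33 − (−0.76) = +0.43 V.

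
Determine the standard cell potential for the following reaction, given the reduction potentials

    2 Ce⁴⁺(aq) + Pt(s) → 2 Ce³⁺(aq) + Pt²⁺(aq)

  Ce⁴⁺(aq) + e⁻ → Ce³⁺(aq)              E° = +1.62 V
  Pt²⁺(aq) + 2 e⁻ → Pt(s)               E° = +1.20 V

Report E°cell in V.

+0.42 V

Ce⁴⁺(aq) gains electrons, so the Ce⁴⁺/Ce³⁺ couple is the cathode; the Pt²⁺/Pt couple is the anode.
E°cell = E°(cathode) − E°(anode) = +1.62 − (+1.20) = +0.42 V.
The positive value indicates the reaction is spontaneous as written.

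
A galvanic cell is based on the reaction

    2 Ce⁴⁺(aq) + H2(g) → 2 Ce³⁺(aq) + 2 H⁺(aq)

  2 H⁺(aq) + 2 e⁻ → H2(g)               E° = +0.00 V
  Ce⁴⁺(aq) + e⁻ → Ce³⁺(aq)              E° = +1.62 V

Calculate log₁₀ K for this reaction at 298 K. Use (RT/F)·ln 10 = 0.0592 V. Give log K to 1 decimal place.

The Ce⁴⁺/Ce³⁺ couple is reduced (cathode); E°cell = +1.62 − (+0.00) = +1.62 V with n = 2.
At equilibrium E = 0, so log K = nE°cell / 0.0592 = (2)(+1.62) / 0.0592 = 54.7.

log K = 54.7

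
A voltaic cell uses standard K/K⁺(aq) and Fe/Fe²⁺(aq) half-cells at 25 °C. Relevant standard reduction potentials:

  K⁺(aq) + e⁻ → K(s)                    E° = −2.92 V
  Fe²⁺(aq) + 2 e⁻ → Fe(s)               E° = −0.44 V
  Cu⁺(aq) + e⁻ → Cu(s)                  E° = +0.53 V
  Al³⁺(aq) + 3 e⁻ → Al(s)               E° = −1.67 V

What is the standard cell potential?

Of the two couples in this cell, the one with the more positive reduction potential is reduced at the cathode: here that is Fe²⁺/Fe (−0.44 V); K⁺/K (−2.92 V) is the anode.
E°cell = E°(cathode) − E°(anode) = −0.44 − (−2.92) = +2.48 V.

+2.48 V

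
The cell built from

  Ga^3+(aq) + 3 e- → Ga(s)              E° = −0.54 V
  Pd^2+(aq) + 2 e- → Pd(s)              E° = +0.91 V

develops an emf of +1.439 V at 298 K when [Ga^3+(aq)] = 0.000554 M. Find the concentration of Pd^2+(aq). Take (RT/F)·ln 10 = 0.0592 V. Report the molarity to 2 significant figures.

Pd²⁺/Pd is the cathode (higher E°); E°cell = +0.91 − (−0.54) = +1.45 V with n = 6.
Since E = E° − (0.0592/n)·log Q, log Q = n(E° − E)/0.0592 = 1.115.
Balancing electrons gives 3 Pd^2+(aq) + 2 Ga(s) → 3 Pd(s) + 2 Ga^3+(aq); thus Q = [Ga^3+(aq)]^2 / [Pd^2+(aq)]^3.
Substituting the known concentrations and solving, log [Pd^2+(aq)] = −2.543 and [Pd^2+(aq)] = 0.0029 M.

0.0029 M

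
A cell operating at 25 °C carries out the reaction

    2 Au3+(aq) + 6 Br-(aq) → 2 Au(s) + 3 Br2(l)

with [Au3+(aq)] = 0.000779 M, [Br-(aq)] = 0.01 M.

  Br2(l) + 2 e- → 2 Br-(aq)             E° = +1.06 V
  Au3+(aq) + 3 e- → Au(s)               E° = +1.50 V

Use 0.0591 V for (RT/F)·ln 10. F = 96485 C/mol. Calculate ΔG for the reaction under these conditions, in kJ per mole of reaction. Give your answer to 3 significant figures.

−151 kJ/mol

The standard cell potential is +1.50 − (+1.06) = +0.44 V, with n = 6 electrons in the balanced equation.
Q = 1 / ([Au3+(aq)]^2·[Br-(aq)]^6) = 1.65×10^18, so log Q = 18.217 and E = +0.44 − (0.0591/6)(18.217) = +0.2606 V.
Finally ΔG = −nFE = −(6)(96485 C/mol)(+0.2606 V) = −151 kJ/mol.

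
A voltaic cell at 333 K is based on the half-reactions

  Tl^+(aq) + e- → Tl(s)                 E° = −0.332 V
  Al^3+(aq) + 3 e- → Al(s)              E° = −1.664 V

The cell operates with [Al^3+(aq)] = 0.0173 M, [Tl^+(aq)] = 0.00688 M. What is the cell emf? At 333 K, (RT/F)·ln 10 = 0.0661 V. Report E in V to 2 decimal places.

+1.23 V

Since E°(Tl⁺/Tl) > E°(Al³⁺/Al), Tl⁺/Tl serves as the cathode.
E°cell = −0.332 − (−1.664) = +1.332 V, with n = 3 electrons transferred.
The balanced reaction is 3 Tl^+(aq) + Al(s) → 3 Tl(s) + Al^3+(aq), so Q = [Al^3+(aq)] / [Tl^+(aq)]^3 = 5.31×10^4 and log Q = 4.725.
By the Nernst equation, E = +1.332 − (0.0661/3)·(4.725) = +1.23 V.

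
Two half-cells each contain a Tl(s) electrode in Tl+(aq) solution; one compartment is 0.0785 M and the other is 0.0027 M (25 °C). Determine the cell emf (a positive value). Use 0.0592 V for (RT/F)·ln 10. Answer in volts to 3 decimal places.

For a concentration cell E°cell = 0, since both electrodes use the same couple.
The compartment with the higher Tl+(aq) concentration (0.0785 M) acts as the cathode; ions are reduced there and produced at the dilute (0.0027 M) anode.
With n = 1, Ecell = −(0.0592/1)·log([dilute]/[conc]) = −(0.0592/1)·log(0.0027/0.0785) = +0.087 V.

0.087 V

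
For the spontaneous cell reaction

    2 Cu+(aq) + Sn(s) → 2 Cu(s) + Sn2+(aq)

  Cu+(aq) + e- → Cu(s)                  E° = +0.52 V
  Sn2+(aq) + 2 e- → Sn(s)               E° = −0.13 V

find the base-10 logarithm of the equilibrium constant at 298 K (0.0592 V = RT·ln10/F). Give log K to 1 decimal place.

The Cu⁺/Cu couple is reduced (cathode); E°cell = +0.52 − (−0.13) = +0.65 V with n = 2.
At equilibrium E = 0, so log K = nE°cell / 0.0592 = (2)(+0.65) / 0.0592 = 22.0.

log K = 22.0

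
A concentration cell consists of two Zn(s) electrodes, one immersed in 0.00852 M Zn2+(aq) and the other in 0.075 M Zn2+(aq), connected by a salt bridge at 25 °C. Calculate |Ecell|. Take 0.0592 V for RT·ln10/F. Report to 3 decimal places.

0.028 V

For a concentration cell E°cell = 0, since both electrodes use the same couple.
The compartment with the higher Zn2+(aq) concentration (0.075 M) acts as the cathode; ions are reduced there and produced at the dilute (0.00852 M) anode.
With n = 2, Ecell = −(0.0592/2)·log([dilute]/[conc]) = −(0.0592/2)·log(0.00852/0.075) = +0.028 V.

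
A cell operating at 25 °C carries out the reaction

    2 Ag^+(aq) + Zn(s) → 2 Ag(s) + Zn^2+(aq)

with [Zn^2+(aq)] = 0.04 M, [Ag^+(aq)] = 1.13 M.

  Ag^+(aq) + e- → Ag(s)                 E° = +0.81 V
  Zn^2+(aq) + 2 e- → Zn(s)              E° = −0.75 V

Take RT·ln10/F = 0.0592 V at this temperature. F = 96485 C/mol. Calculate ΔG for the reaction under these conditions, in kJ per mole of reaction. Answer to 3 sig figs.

With Ag⁺/Ag reduced at the cathode, E°cell = +0.81 − (−0.75) = +1.56 V and n = 2.
The reaction quotient is [Zn^2+(aq)] / [Ag^+(aq)]^2 = 0.0313; by Nernst, E = +1.56 − (0.0592/2)(−1.504) = +1.6045 V.
ΔG = −nFE = −(2)(96485)(+1.6045) J/mol = −310 kJ/mol.

−310 kJ/mol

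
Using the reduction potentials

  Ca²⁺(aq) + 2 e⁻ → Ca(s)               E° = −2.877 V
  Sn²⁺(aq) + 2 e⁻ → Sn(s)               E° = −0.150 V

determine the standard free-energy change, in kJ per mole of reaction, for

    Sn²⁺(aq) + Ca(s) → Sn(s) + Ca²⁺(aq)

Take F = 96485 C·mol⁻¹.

−526 kJ/mol

In the reaction as written Sn²⁺(aq) is reduced, so the Sn²⁺/Sn couple is the cathode and Ca²⁺/Ca is the anode.
E°cell = −0.150 − (−2.877) = +2.727 V; balancing electrons gives n = 2.
ΔG° = −nFE°cell = −(2)(96485)(+2.727) J/mol = −526 kJ/mol.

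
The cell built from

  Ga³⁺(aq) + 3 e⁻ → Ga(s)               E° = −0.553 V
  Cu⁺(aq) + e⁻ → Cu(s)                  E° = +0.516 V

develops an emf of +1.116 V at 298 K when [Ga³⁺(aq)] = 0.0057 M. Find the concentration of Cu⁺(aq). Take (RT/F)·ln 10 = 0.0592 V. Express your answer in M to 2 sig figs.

Cu⁺/Cu is the cathode (higher E°); E°cell = +0.516 − (−0.553) = +1.069 V with n = 3.
Since E = E° − (0.0592/n)·log Q, log Q = n(E° − E)/0.0592 = −2.382.
For 3 Cu⁺(aq) + Ga(s) → 3 Cu(s) + Ga³⁺(aq), the reaction quotient is Q = [Ga³⁺(aq)] / [Cu⁺(aq)]^3.
Solving for the unknown gives log [Cu⁺(aq)] = 0.046, so [Cu⁺(aq)] ≈ 1.1 M.

1.1 M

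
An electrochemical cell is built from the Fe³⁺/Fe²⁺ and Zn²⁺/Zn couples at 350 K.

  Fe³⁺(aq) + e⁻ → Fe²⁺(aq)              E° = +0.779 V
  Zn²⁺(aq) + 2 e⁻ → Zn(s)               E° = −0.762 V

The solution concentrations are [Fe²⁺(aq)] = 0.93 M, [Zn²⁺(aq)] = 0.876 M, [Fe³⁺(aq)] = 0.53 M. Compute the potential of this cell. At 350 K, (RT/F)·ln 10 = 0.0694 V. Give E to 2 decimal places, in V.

+1.53 V

The Fe³⁺/Fe²⁺ couple has the more positive E°, so it is the cathode; Zn²⁺/Zn is the anode.
The standard potential is +0.779 − (−0.762) = +1.541 V and the balanced reaction transfers n = 2 electrons.
The balanced reaction is 2 Fe³⁺(aq) + Zn(s) → 2 Fe²⁺(aq) + Zn²⁺(aq), so Q = ([Fe²⁺(aq)]^2·[Zn²⁺(aq)]) / [Fe³⁺(aq)]^2 = 2.7 and log Q = 0.431.
Applying E = E° − (RT ln10/nF)·log Q gives +1.541 − (0.0694/2)(0.431) = +1.53 V.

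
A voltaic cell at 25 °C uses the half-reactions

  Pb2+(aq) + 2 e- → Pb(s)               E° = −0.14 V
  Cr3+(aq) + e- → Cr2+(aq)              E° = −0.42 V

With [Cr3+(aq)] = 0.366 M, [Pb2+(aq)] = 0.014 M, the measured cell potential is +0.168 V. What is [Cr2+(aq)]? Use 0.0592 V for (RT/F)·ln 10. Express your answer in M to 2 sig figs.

0.040 M

With Pb²⁺/Pb at the cathode and Cr³⁺/Cr²⁺ at the anode, E°cell = −0.14 − (−0.42) = +0.28 V (n = 2).
From the Nernst equation, log Q = n(E° − E)/0.0592 = 2·(+0.28 − (+0.168))/0.0592 = 3.784.
The balanced reaction is Pb2+(aq) + 2 Cr2+(aq) → Pb(s) + 2 Cr3+(aq), so Q = [Cr3+(aq)]^2 / ([Pb2+(aq)]·[Cr2+(aq)]^2).
Solving for the unknown gives log [Cr2+(aq)] = −1.402, so [Cr2+(aq)] ≈ 0.040 M.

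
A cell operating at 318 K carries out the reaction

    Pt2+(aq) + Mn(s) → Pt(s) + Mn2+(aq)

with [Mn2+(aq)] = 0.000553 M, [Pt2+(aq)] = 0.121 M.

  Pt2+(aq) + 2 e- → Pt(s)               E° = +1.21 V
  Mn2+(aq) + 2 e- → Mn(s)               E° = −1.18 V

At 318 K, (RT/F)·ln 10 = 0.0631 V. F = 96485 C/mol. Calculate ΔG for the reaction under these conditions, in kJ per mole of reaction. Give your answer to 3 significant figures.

The standard cell potential is +1.21 − (−1.18) = +2.39 V, with n = 2 electrons in the balanced equation.
The reaction quotient is [Mn2+(aq)] / [Pt2+(aq)] = 0.00457; by Nernst, E = +2.39 − (0.0631/2)(−2.340) = +2.4638 V.
Then ΔG = −nFE = −2 × 96485 × +2.4638 J/mol = −475 kJ/mol.

−475 kJ/mol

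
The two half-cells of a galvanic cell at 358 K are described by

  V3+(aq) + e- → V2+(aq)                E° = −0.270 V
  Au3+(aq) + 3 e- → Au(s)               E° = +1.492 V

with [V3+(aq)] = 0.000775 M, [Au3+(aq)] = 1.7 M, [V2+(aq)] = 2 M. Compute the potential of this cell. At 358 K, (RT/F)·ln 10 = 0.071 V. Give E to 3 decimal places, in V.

Since E°(Au³⁺/Au) > E°(V³⁺/V²⁺), Au³⁺/Au serves as the cathode.
The standard potential is +1.492 − (−0.270) = +1.762 V and the balanced reaction transfers n = 3 electrons.
Balancing gives Au3+(aq) + 3 V2+(aq) → Au(s) + 3 V3+(aq); hence Q = [V3+(aq)]^3 / ([Au3+(aq)]·[V2+(aq)]^3) = 3.42×10^−11 (log Q = −10.466).
E = E° − (0.071/n)·log Q = +1.762 − (0.071/3)(−10.466) = +2.010 V.

+2.010 V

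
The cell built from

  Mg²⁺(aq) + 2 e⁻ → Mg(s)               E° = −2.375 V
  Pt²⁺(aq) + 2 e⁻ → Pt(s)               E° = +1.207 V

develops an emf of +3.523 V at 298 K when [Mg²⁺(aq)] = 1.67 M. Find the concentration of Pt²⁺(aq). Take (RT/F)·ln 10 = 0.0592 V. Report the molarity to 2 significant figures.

Pt²⁺/Pt is the cathode (higher E°); E°cell = +1.207 − (−2.375) = +3.582 V with n = 2.
From the Nernst equation, log Q = n(E° − E)/0.0592 = 2·(+3.582 − (+3.523))/0.0592 = 1.993.
The balanced reaction is Pt²⁺(aq) + Mg(s) → Pt(s) + Mg²⁺(aq), so Q = [Mg²⁺(aq)] / [Pt²⁺(aq)].
Solving for the unknown gives log [Pt²⁺(aq)] = −1.770, so [Pt²⁺(aq)] ≈ 0.017 M.

0.017 M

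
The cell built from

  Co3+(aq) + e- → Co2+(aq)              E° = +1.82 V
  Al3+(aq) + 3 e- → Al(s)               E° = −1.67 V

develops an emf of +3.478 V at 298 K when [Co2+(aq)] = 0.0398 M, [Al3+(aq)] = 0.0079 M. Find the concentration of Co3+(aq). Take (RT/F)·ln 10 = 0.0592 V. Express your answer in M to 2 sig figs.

The Co³⁺/Co²⁺ couple has the larger reduction potential, so it is the cathode: E°cell = +1.82 − (−1.67) = +3.49 V and n = 3.
From the Nernst equation, log Q = n(E° − E)/0.0592 = 3·(+3.49 − (+3.478))/0.0592 = 0.608.
The balanced reaction is 3 Co3+(aq) + Al(s) → 3 Co2+(aq) + Al3+(aq), so Q = ([Co2+(aq)]^3·[Al3+(aq)]) / [Co3+(aq)]^3.
Solving for the unknown gives log [Co3+(aq)] = −2.304, so [Co3+(aq)] ≈ 0.0050 M.

0.0050 M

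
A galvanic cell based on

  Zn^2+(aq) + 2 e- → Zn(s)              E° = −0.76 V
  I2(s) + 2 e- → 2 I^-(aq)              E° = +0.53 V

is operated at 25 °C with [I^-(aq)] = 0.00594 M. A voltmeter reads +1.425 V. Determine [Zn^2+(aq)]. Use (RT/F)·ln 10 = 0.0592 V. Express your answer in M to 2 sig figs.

0.78 M

The I₂/I⁻ couple has the larger reduction potential, so it is the cathode: E°cell = +0.53 − (−0.76) = +1.29 V and n = 2.
From the Nernst equation, log Q = n(E° − E)/0.0592 = 2·(+1.29 − (+1.425))/0.0592 = −4.561.
Balancing electrons gives I2(s) + Zn(s) → 2 I^-(aq) + Zn^2+(aq); thus Q = [I^-(aq)]^2·[Zn^2+(aq)].
Isolating [Zn^2+(aq)] in Q = 10^{−4.561} yields log [Zn^2+(aq)] = −0.109, i.e. 0.78 M.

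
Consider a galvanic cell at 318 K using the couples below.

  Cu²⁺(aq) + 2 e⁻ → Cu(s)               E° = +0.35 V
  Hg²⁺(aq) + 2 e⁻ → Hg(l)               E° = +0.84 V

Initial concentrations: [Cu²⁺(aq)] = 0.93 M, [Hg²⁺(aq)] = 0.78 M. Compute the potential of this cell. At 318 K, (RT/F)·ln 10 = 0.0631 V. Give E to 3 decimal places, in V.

+0.488 V

The Hg²⁺/Hg couple has the more positive E°, so it is the cathode; Cu²⁺/Cu is the anode.
E°cell = E°cat − E°an = +0.84 − (+0.35) = +0.49 V; n = 2.
The balanced reaction is Hg²⁺(aq) + Cu(s) → Hg(l) + Cu²⁺(aq), so Q = [Cu²⁺(aq)] / [Hg²⁺(aq)] = 1.19 and log Q = 0.076.
Applying E = E° − (RT ln10/nF)·log Q gives +0.49 − (0.0631/2)(0.076) = +0.488 V.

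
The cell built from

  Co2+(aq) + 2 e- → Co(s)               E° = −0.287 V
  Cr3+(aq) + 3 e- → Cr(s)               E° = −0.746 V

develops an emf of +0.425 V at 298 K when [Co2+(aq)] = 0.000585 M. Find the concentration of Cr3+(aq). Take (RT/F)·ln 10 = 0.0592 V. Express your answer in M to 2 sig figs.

0.00075 M

Co²⁺/Co is the cathode (higher E°); E°cell = −0.287 − (−0.746) = +0.459 V with n = 6.
Rearranging E = E° − (0.0592/n)·log Q gives log Q = 6(+0.459 − (+0.425))/0.0592 = 3.446.
Balancing electrons gives 3 Co2+(aq) + 2 Cr(s) → 3 Co(s) + 2 Cr3+(aq); thus Q = [Cr3+(aq)]^2 / [Co2+(aq)]^3.
Substituting the known concentrations and solving, log [Cr3+(aq)] = −3.126 and [Cr3+(aq)] = 0.00075 M.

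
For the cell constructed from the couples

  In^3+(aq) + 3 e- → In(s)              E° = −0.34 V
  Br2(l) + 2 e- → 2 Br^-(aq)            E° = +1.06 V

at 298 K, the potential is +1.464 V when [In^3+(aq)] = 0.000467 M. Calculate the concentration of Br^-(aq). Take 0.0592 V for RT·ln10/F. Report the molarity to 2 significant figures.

1.1 M

With Br₂/Br⁻ at the cathode and In³⁺/In at the anode, E°cell = +1.06 − (−0.34) = +1.40 V (n = 6).
Rearranging E = E° − (0.0592/n)·log Q gives log Q = 6(+1.40 − (+1.464))/0.0592 = −6.486.
Balancing electrons gives 3 Br2(l) + 2 In(s) → 6 Br^-(aq) + 2 In^3+(aq); thus Q = [Br^-(aq)]^6·[In^3+(aq)]^2.
Isolating [Br^-(aq)] in Q = 10^{−6.486} yields log [Br^-(aq)] = 0.029, i.e. 1.1 M.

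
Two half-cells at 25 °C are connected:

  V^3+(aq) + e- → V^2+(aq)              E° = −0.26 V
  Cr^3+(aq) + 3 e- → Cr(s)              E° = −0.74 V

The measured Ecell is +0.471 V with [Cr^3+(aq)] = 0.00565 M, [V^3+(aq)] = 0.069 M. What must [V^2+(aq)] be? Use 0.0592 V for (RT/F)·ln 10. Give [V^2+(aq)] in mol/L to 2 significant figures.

0.55 M

With V³⁺/V²⁺ at the cathode and Cr³⁺/Cr at the anode, E°cell = −0.26 − (−0.74) = +0.48 V (n = 3).
Since E = E° − (0.0592/n)·log Q, log Q = n(E° − E)/0.0592 = 0.456.
The balanced reaction is 3 V^3+(aq) + Cr(s) → 3 V^2+(aq) + Cr^3+(aq), so Q = ([V^2+(aq)]^3·[Cr^3+(aq)]) / [V^3+(aq)]^3.
Solving for the unknown gives log [V^2+(aq)] = −0.260, so [V^2+(aq)] ≈ 0.55 M.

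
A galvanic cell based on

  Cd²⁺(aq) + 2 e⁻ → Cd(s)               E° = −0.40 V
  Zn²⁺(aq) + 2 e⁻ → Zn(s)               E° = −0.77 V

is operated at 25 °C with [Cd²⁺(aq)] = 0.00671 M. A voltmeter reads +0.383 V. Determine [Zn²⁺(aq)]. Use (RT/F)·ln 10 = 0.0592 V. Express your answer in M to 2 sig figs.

0.0024 M

Cd²⁺/Cd is the cathode (higher E°); E°cell = −0.40 − (−0.77) = +0.37 V with n = 2.
Rearranging E = E° − (0.0592/n)·log Q gives log Q = 2(+0.37 − (+0.383))/0.0592 = −0.439.
The balanced reaction is Cd²⁺(aq) + Zn(s) → Cd(s) + Zn²⁺(aq), so Q = [Zn²⁺(aq)] / [Cd²⁺(aq)].
Solving for the unknown gives log [Zn²⁺(aq)] = −2.612, so [Zn²⁺(aq)] ≈ 0.0024 M.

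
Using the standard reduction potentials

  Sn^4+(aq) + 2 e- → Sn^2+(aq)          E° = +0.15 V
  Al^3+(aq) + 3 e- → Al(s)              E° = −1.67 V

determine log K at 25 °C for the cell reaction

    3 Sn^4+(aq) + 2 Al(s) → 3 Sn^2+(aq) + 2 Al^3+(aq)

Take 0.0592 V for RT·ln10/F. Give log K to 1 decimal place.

log K = 184.5

The Sn⁴⁺/Sn²⁺ couple is reduced (cathode); E°cell = +0.15 − (−1.67) = +1.82 V with n = 6.
At equilibrium E = 0, so log K = nE°cell / 0.0592 = (6)(+1.82) / 0.0592 = 184.5.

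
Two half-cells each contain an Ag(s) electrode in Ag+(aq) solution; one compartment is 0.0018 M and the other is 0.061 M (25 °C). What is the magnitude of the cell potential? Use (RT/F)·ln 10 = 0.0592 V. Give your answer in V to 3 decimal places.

For a concentration cell E°cell = 0, since both electrodes use the same couple.
The compartment with the higher Ag+(aq) concentration (0.061 M) acts as the cathode; ions are reduced there and produced at the dilute (0.0018 M) anode.
With n = 1, Ecell = −(0.0592/1)·log([dilute]/[conc]) = −(0.0592/1)·log(0.0018/0.061) = +0.091 V.

0.091 V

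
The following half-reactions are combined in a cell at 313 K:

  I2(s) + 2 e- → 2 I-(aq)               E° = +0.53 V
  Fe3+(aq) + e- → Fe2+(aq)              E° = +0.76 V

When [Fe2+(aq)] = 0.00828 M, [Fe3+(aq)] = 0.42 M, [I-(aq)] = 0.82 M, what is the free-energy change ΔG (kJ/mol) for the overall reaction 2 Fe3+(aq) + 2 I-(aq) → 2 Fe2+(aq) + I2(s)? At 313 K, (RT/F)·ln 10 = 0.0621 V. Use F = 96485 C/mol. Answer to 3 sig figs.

With Fe³⁺/Fe²⁺ reduced at the cathode, E°cell = +0.76 − (+0.53) = +0.23 V and n = 2.
Q = [Fe2+(aq)]^2 / ([Fe3+(aq)]^2·[I-(aq)]^2) = 0.000578, so log Q = −3.238 and E = +0.23 − (0.0621/2)(−3.238) = +0.3305 V.
Then ΔG = −nFE = −2 × 96485 × +0.3305 J/mol = −63.8 kJ/mol.

−63.8 kJ/mol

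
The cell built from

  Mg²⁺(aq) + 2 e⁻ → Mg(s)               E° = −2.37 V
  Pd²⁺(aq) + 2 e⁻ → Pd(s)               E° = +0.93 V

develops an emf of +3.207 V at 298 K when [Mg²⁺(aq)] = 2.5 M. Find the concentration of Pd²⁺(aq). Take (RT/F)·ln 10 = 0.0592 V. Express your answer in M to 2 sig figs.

With Pd²⁺/Pd at the cathode and Mg²⁺/Mg at the anode, E°cell = +0.93 − (−2.37) = +3.30 V (n = 2).
From the Nernst equation, log Q = n(E° − E)/0.0592 = 2·(+3.30 − (+3.207))/0.0592 = 3.142.
The balanced reaction is Pd²⁺(aq) + Mg(s) → Pd(s) + Mg²⁺(aq), so Q = [Mg²⁺(aq)] / [Pd²⁺(aq)].
Substituting the known concentrations and solving, log [Pd²⁺(aq)] = −2.744 and [Pd²⁺(aq)] = 0.0018 M.

0.0018 M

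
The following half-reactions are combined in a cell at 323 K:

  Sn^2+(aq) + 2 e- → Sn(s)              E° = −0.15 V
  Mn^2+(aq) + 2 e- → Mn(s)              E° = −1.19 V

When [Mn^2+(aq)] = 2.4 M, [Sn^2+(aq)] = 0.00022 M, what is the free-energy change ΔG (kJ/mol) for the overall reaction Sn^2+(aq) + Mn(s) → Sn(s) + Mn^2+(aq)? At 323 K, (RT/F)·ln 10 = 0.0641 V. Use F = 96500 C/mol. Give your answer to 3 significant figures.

The standard cell potential is −0.15 − (−1.19) = +1.04 V, with n = 2 electrons in the balanced equation.
Q = [Mn^2+(aq)] / [Sn^2+(aq)] = 1.09×10^4, so log Q = 4.038 and E = +1.04 − (0.0641/2)(4.038) = +0.9106 V.
ΔG = −nFE = −(2)(96500)(+0.9106) J/mol = −176 kJ/mol.

−176 kJ/mol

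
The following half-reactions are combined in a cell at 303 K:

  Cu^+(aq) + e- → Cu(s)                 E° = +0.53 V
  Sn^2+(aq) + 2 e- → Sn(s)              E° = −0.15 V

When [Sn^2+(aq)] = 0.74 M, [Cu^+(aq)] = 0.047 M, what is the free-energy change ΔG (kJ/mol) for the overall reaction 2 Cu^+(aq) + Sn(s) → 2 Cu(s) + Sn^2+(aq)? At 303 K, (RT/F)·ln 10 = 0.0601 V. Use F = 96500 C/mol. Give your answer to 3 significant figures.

−117 kJ/mol

The standard cell potential is +0.53 − (−0.15) = +0.68 V, with n = 2 electrons in the balanced equation.
Here Q = [Sn^2+(aq)] / [Cu^+(aq)]^2 = 335 (log Q = 2.525), giving E = +0.68 − (0.0601/2)·(2.525) = +0.6041 V.
ΔG = −nFE = −(2)(96500)(+0.6041) J/mol = −117 kJ/mol.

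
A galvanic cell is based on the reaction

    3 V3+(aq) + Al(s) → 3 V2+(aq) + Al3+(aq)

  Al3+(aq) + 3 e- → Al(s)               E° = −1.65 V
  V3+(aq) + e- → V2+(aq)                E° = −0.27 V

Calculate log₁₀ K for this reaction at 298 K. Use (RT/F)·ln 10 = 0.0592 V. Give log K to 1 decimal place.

The V³⁺/V²⁺ couple is reduced (cathode); E°cell = −0.27 − (−1.65) = +1.38 V with n = 3.
At equilibrium E = 0, so log K = nE°cell / 0.0592 = (3)(+1.38) / 0.0592 = 69.9.

log K = 69.9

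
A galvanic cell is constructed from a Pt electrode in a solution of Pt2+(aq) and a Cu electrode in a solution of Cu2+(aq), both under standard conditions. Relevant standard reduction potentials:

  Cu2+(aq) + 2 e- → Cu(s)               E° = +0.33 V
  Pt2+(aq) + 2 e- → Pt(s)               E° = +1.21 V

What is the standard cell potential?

The Pt²⁺/Pt couple has the higher E°, so Pt ion is reduced (cathode) and Cu is oxidized (anode).
E°cell = E°(cathode) − E°(anode) = +1.21 − (+0.33) = +0.88 V.

+0.88 V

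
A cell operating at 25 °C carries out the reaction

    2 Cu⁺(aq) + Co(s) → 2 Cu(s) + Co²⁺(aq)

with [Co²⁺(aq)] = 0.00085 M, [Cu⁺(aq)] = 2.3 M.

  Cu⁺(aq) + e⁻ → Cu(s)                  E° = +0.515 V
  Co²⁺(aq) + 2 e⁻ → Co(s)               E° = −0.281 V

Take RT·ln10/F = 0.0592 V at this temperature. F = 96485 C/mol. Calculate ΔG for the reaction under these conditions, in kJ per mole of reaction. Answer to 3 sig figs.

E°cell = +0.515 − (−0.281) = +0.796 V; the balanced reaction transfers n = 2 electrons.
The reaction quotient is [Co²⁺(aq)] / [Cu⁺(aq)]^2 = 0.000161; by Nernst, E = +0.796 − (0.0592/2)(−3.794) = +0.9083 V.
Then ΔG = −nFE = −2 × 96485 × +0.9083 J/mol = −175 kJ/mol.

−175 kJ/mol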